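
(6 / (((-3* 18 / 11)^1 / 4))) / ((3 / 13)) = -572 / 27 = -21.19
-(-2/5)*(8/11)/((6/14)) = 112/165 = 0.68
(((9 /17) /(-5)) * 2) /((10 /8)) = -72 /425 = -0.17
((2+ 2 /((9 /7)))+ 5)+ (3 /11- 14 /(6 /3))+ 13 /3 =610 /99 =6.16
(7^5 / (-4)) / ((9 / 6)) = -16807 / 6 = -2801.17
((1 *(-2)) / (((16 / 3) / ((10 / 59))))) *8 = -30 / 59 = -0.51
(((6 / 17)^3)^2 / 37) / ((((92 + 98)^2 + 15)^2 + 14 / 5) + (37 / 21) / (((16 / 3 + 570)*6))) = 16910933760 / 422212005077345598044369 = 0.00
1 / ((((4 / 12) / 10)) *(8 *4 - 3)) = 30 / 29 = 1.03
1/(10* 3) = 1/30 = 0.03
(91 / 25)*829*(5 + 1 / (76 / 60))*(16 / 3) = 26554528 / 285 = 93173.78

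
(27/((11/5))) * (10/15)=90/11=8.18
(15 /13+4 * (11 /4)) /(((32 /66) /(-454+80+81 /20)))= -19289193 /2080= -9273.65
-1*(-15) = 15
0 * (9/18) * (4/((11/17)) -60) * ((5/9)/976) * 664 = 0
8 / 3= 2.67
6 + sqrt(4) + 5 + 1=14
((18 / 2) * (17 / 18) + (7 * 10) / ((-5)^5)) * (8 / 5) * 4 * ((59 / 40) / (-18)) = -4.45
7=7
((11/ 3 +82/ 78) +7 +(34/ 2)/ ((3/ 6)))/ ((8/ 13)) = 1783/ 24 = 74.29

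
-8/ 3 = -2.67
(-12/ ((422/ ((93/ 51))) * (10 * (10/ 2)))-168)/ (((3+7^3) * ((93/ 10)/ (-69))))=346506339/ 96185405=3.60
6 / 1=6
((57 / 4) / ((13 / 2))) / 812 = 57 / 21112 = 0.00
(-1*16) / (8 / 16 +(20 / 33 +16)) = -1056 / 1129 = -0.94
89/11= 8.09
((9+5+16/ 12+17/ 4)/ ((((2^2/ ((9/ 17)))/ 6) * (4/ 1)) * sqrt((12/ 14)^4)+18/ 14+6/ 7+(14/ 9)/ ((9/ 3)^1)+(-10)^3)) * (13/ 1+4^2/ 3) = -1899975/ 5258332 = -0.36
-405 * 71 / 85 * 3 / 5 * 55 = -189783 / 17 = -11163.71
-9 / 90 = -1 / 10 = -0.10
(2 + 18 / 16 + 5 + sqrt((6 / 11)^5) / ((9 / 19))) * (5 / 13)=380 * sqrt(66) / 17303 + 25 / 8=3.30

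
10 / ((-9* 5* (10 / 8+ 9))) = -0.02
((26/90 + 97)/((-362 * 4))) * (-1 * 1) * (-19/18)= -41591/586440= -0.07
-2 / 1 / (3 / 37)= -74 / 3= -24.67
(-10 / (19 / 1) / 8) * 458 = -1145 / 38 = -30.13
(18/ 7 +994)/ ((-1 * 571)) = -6976/ 3997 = -1.75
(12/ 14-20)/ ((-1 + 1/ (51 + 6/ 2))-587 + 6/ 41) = 296676/ 9110269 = 0.03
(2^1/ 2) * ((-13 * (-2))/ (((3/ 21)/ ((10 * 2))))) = 3640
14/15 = 0.93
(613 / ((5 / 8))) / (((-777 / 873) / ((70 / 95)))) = -2854128 / 3515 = -811.99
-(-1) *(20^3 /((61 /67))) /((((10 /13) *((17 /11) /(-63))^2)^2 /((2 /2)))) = 208922124156585840 /5094781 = 41007086301.96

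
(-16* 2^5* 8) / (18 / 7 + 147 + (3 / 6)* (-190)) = -14336 / 191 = -75.06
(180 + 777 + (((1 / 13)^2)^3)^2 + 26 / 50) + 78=603140827650788153 / 582452128062025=1035.52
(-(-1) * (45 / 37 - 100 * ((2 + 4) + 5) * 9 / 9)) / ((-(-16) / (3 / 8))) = -121965 / 4736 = -25.75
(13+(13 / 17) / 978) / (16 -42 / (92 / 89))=-4971473 / 9418629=-0.53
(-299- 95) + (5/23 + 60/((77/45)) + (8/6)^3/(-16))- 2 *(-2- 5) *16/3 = -13589551/47817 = -284.20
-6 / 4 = -3 / 2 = -1.50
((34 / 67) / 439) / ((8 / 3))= 51 / 117652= 0.00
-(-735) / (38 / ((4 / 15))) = 98 / 19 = 5.16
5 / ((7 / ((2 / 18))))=5 / 63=0.08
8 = 8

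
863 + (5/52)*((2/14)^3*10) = 7696259/8918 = 863.00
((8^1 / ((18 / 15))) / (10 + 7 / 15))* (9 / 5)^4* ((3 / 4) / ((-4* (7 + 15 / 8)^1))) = -39366 / 278675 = -0.14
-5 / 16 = -0.31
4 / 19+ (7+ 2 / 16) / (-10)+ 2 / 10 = -459 / 1520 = -0.30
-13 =-13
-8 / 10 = -4 / 5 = -0.80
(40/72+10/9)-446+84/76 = -25264/57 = -443.23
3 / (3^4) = 1 / 27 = 0.04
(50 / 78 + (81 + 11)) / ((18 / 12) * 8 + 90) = 3613 / 3978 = 0.91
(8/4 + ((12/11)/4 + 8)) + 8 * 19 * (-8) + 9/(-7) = -1207.01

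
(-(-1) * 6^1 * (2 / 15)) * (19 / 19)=4 / 5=0.80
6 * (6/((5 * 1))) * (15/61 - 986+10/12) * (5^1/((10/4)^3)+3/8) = -150320577/30500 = -4928.54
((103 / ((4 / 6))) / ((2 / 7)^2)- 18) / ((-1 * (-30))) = 62.49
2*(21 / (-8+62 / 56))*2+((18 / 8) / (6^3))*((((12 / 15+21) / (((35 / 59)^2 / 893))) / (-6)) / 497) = -4189428640721 / 338409288000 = -12.38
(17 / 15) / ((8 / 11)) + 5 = 787 / 120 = 6.56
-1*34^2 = -1156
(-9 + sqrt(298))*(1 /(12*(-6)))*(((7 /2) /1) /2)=7 /32 - 7*sqrt(298) /288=-0.20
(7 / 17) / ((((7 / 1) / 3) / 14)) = 42 / 17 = 2.47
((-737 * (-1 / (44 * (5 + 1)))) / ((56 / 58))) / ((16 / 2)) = 1943 / 5376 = 0.36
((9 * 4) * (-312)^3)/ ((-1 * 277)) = 1093367808/ 277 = 3947176.20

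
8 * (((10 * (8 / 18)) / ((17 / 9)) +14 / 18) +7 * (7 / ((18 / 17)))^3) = 200844313 / 12393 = 16206.27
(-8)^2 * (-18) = -1152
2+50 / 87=224 / 87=2.57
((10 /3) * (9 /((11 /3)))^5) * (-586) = -28028198340 /161051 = -174033.06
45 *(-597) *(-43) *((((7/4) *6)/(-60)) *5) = -8086365/8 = -1010795.62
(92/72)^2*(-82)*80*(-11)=117816.79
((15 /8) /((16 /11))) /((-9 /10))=-275 /192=-1.43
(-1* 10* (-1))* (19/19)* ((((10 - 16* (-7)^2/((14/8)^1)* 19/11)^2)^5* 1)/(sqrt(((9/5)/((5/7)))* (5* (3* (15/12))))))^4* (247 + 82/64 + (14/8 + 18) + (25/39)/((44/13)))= 1911327777205631859949862458485215872308517706723489219238229614943194310310261512156759584833147205412627149450880006925976312730368779148122456402866810063421440/76216133784252621081599616669206065095270069999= 25077732001154595540322970000000000000000000000000000000000000000000000000000000000000000000000000000000000000000000.00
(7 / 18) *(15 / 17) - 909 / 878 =-15497 / 22389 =-0.69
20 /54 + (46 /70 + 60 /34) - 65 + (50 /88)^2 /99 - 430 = -168393128503 /342120240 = -492.20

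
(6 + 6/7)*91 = 624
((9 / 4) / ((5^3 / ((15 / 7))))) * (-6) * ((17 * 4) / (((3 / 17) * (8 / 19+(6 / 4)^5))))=-9488448 / 852775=-11.13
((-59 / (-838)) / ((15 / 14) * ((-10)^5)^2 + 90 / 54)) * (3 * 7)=26019 / 188550000029330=0.00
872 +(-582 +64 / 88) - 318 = -300 / 11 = -27.27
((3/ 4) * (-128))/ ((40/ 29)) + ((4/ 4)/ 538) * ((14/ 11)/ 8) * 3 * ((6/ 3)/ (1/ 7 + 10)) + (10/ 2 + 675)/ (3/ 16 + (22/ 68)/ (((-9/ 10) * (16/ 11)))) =-3518573879769/ 306729940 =-11471.24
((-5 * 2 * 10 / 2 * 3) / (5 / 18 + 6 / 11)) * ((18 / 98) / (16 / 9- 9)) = 481140 / 103831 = 4.63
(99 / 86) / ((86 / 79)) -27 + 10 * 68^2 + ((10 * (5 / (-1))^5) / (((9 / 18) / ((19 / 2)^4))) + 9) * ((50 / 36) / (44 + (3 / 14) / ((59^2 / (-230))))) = -16027973.42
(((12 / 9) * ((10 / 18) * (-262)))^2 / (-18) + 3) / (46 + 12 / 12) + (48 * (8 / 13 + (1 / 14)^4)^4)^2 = 13728708042105232717425364745924444727549621925351 / 4660922594721935964032140732168906769287989952512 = 2.95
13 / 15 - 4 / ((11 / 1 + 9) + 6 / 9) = 313 / 465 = 0.67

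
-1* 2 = -2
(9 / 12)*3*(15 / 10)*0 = 0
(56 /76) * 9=126 /19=6.63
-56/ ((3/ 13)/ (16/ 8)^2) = -2912/ 3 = -970.67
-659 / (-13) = 659 / 13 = 50.69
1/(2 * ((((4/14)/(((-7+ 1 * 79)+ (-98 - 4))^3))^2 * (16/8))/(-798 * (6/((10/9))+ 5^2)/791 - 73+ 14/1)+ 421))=22621662787500/19047440067074887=0.00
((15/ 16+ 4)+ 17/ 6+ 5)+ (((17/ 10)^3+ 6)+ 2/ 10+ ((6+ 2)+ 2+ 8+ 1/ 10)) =251903/ 6000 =41.98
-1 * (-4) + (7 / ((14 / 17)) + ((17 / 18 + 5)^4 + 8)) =133231609 / 104976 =1269.16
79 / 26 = 3.04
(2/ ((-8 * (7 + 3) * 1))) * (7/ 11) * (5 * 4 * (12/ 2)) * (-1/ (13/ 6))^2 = -756/ 1859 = -0.41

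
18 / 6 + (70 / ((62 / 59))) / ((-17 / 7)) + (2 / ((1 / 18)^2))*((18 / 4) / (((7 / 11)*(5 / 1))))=16453462 / 18445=892.03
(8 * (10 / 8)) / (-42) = -5 / 21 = -0.24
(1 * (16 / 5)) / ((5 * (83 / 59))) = 944 / 2075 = 0.45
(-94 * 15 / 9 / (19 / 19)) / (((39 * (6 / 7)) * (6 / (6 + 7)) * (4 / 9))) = -1645 / 72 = -22.85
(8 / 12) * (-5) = -10 / 3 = -3.33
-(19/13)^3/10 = -6859/21970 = -0.31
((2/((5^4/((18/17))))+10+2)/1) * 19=2423184/10625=228.06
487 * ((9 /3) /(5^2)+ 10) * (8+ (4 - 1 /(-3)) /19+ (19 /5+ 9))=738403523 /7125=103635.58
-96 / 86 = -48 / 43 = -1.12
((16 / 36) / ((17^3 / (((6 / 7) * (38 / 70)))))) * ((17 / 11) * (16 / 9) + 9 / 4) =75202 / 357494445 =0.00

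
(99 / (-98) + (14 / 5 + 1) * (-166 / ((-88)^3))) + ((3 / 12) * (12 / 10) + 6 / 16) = -27905671 / 83480320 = -0.33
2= 2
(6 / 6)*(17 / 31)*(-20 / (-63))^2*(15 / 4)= 8500 / 41013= 0.21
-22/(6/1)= -11/3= -3.67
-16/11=-1.45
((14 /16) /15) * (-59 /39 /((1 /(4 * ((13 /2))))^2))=-5369 /90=-59.66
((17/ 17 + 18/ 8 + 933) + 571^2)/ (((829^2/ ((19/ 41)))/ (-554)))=-6883525067/ 56353762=-122.15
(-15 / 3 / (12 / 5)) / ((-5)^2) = -1 / 12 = -0.08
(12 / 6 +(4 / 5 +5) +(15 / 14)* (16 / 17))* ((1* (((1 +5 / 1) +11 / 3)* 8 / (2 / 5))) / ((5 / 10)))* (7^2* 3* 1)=8511384 / 17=500669.65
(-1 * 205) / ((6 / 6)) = -205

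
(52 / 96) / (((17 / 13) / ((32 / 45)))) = 676 / 2295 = 0.29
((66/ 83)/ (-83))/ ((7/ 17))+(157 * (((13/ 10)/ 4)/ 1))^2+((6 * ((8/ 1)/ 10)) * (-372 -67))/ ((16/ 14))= 58618131823/ 77156800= 759.73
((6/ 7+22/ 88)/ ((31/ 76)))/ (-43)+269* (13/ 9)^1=1052426/ 2709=388.49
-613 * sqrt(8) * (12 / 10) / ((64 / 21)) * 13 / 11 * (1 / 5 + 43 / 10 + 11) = -15563457 * sqrt(2) / 1760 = -12505.71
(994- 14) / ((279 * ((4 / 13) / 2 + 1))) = 2548 / 837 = 3.04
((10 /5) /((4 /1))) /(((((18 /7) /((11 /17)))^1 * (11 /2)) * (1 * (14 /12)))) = 1 /51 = 0.02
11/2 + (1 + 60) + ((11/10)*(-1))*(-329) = 2142/5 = 428.40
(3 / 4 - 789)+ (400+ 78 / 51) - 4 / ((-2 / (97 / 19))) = -486451 / 1292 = -376.51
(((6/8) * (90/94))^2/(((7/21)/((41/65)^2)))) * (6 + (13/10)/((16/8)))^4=1150331626946187/955701760000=1203.65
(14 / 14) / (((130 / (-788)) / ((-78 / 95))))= 4.98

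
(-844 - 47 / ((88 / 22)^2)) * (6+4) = -67755 / 8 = -8469.38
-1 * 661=-661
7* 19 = 133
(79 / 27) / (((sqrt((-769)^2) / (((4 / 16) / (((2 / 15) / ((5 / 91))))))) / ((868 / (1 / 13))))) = 61225 / 13842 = 4.42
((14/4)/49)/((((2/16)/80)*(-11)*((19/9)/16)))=-46080/1463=-31.50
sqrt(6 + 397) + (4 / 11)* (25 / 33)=100 / 363 + sqrt(403)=20.35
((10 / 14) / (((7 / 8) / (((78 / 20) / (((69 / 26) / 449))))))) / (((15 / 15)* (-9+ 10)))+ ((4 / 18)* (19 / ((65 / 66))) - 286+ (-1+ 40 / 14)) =56871877 / 219765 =258.78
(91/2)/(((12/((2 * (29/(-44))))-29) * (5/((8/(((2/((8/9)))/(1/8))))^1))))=-406/3825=-0.11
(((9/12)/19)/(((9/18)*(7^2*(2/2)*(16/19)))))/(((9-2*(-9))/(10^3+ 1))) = 143/2016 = 0.07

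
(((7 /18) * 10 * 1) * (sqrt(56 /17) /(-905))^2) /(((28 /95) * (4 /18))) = 133 /556937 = 0.00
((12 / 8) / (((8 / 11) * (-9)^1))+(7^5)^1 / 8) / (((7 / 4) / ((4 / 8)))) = 100831 / 168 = 600.18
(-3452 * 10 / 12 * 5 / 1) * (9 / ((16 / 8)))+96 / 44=-711951 / 11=-64722.82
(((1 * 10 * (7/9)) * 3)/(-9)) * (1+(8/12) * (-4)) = 350/81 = 4.32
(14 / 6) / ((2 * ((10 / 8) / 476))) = 6664 / 15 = 444.27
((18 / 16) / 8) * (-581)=-5229 / 64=-81.70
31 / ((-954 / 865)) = -28.11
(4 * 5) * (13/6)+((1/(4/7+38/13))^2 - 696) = -65991983/101124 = -652.58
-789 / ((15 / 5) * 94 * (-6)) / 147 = 263 / 82908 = 0.00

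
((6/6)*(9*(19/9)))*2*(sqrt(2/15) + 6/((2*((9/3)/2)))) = 38*sqrt(30)/15 + 76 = 89.88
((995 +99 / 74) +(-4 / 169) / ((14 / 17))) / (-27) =-87218891 / 2363634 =-36.90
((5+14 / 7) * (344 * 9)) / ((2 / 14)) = 151704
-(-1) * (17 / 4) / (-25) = -17 / 100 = -0.17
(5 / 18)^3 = 125 / 5832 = 0.02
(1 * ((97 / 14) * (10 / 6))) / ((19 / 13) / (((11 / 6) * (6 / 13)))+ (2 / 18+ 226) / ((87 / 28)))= 1392435 / 8983198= 0.16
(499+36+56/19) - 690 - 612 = -14517/19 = -764.05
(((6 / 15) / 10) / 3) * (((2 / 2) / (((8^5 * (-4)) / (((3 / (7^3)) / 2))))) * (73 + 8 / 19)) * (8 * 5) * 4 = -279 / 53387264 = -0.00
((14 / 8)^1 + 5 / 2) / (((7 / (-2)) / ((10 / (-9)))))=85 / 63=1.35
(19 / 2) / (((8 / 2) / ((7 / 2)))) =8.31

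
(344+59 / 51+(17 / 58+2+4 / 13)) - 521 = -6661861 / 38454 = -173.24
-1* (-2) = 2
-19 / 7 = -2.71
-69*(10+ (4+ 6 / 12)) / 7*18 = -18009 / 7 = -2572.71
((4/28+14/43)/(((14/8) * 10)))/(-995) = -282/10482325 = -0.00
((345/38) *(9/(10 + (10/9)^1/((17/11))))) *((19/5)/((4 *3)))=31671/13120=2.41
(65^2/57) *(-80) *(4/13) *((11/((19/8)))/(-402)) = 4576000/217683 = 21.02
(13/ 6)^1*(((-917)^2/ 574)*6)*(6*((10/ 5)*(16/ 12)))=12493208/ 41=304712.39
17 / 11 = 1.55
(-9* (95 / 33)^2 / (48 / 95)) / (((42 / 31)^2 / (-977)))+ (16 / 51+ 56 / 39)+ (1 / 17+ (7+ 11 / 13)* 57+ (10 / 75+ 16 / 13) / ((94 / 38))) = 79020.83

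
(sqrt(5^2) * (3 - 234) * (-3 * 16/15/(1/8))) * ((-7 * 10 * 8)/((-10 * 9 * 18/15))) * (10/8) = 1724800/9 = 191644.44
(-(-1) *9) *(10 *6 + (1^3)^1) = 549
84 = 84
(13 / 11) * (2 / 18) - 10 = -977 / 99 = -9.87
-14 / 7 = -2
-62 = -62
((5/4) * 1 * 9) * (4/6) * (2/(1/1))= 15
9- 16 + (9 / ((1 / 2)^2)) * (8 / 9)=25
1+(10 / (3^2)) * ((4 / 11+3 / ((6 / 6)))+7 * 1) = 413 / 33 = 12.52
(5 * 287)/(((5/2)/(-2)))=-1148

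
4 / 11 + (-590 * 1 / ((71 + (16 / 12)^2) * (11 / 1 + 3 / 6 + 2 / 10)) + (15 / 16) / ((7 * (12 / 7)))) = -0.25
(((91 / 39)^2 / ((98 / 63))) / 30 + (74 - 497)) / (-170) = 25373 / 10200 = 2.49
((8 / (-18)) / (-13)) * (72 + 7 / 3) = 892 / 351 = 2.54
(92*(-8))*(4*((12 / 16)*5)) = -11040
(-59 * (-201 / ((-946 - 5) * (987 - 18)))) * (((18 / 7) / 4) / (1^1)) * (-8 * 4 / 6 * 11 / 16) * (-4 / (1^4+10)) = -7906 / 716737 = -0.01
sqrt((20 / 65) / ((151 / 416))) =8 * sqrt(302) / 151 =0.92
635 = 635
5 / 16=0.31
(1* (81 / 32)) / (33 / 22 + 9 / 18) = 81 / 64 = 1.27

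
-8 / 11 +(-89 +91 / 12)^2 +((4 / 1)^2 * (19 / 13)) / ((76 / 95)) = 137084591 / 20592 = 6657.18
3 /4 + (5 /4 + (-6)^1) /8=0.16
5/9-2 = -13/9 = -1.44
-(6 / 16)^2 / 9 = -1 / 64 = -0.02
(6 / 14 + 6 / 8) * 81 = 2673 / 28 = 95.46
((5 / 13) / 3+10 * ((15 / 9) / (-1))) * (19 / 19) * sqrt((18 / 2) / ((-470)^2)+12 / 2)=-43 * sqrt(1325409) / 1222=-40.51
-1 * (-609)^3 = 225866529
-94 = -94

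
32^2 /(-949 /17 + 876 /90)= -261120 /11753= -22.22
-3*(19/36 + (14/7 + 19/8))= -353/24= -14.71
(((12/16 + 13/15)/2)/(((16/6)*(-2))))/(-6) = 97/3840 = 0.03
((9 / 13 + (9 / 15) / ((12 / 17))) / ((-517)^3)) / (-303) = 401 / 10886483176140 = 0.00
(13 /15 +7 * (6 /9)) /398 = 83 /5970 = 0.01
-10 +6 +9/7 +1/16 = -297/112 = -2.65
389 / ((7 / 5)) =1945 / 7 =277.86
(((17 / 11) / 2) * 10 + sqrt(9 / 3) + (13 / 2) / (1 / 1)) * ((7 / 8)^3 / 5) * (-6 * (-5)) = 1029 * sqrt(3) / 256 + 322077 / 5632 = 64.15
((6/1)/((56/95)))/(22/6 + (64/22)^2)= 103455/123284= 0.84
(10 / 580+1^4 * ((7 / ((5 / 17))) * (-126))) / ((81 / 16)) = -6957176 / 11745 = -592.35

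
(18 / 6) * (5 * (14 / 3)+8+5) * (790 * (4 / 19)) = 344440 / 19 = 18128.42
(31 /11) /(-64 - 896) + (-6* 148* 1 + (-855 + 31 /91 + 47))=-1629463621 /960960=-1695.66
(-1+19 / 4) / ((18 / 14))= 35 / 12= 2.92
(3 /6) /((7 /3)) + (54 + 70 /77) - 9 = 7103 /154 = 46.12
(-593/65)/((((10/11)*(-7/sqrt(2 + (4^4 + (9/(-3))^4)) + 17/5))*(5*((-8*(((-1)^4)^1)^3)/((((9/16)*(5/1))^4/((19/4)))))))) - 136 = -845773556141783/6264261705728 + 37447727625*sqrt(339)/6264261705728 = -134.91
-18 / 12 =-3 / 2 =-1.50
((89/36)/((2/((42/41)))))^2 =388129/242064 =1.60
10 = 10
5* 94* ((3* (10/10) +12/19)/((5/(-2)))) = -682.74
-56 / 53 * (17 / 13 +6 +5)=-8960 / 689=-13.00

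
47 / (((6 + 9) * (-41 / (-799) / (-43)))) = -1614779 / 615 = -2625.66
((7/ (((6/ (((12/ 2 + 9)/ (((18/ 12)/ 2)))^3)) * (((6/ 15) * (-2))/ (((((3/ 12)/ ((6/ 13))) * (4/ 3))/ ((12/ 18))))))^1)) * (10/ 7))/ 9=-162500/ 81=-2006.17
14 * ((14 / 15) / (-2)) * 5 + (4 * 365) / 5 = 778 / 3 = 259.33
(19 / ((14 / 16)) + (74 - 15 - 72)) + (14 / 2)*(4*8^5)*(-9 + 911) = 5793120317 / 7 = 827588616.71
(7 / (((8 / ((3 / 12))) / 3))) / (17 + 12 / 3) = 1 / 32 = 0.03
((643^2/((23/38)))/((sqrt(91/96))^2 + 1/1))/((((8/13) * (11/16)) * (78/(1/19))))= 26460736/47311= 559.29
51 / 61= 0.84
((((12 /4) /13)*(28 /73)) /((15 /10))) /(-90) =-0.00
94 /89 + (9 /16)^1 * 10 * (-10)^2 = 100313 /178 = 563.56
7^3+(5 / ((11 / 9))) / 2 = 7591 / 22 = 345.05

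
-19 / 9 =-2.11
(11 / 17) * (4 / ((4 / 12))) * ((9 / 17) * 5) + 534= 160266 / 289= 554.55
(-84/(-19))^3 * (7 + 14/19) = 87127488/130321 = 668.56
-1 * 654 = -654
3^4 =81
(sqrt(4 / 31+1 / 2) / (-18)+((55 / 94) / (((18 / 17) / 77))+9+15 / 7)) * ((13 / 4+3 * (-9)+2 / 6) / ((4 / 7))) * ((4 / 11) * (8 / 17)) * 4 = -357398842 / 237303+3934 * sqrt(2418) / 156519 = -1504.85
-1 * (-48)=48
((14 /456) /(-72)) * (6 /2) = -7 /5472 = -0.00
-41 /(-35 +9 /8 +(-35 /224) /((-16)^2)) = 335872 /277509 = 1.21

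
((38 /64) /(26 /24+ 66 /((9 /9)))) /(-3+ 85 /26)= 0.03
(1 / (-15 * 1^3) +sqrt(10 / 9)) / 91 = -1 / 1365 +sqrt(10) / 273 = 0.01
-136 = -136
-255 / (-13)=255 / 13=19.62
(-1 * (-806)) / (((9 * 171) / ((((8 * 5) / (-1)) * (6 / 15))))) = -8.38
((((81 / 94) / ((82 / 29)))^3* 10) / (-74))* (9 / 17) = -583259154705 / 288055229075648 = -0.00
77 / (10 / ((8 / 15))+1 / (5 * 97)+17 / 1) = 2.15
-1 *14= -14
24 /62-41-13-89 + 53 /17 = -73514 /527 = -139.50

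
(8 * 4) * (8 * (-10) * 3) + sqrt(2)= -7680 + sqrt(2)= -7678.59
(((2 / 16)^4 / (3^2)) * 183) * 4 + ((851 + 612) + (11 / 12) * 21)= 4553533 / 3072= 1482.27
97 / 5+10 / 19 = 1893 / 95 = 19.93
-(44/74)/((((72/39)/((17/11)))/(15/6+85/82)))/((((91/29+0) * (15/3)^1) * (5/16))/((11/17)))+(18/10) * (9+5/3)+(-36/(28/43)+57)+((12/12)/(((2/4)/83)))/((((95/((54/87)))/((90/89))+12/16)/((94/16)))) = 5187368441/191460570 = 27.09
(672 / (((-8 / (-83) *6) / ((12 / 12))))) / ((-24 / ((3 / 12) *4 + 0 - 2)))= 48.42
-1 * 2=-2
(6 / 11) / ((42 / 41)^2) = 1681 / 3234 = 0.52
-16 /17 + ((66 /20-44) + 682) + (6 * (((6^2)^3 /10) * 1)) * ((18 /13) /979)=1471134363 /2163590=679.95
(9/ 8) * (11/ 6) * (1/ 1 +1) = 33/ 8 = 4.12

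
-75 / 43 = -1.74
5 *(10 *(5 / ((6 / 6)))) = 250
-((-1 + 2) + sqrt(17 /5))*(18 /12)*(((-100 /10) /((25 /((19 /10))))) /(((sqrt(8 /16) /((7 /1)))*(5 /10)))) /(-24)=133*sqrt(2)*(-sqrt(85)-5) /1000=-2.67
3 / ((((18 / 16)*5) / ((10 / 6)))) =0.89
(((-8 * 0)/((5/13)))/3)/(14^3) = 0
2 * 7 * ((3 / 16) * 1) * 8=21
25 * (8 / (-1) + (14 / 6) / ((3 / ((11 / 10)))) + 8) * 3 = 385 / 6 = 64.17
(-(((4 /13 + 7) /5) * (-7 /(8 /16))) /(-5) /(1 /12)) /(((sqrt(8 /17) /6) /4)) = -19152 * sqrt(34) /65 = -1718.07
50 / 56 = 25 / 28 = 0.89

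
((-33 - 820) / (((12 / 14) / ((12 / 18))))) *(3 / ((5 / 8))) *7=-334376 / 15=-22291.73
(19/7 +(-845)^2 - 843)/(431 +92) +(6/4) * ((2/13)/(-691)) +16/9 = 404138001532/295980867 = 1365.42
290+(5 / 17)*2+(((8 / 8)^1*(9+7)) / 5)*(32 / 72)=223388 / 765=292.01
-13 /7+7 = 36 /7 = 5.14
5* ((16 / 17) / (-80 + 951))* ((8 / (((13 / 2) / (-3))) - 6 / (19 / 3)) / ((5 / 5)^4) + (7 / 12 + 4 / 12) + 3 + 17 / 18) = 39380 / 32915961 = 0.00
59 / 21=2.81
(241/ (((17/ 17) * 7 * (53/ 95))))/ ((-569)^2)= 22895/ 120115331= 0.00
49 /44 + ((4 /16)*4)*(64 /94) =3711 /2068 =1.79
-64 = -64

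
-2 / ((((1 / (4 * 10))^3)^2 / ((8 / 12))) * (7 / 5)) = -81920000000 / 21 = -3900952380.95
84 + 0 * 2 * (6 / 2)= 84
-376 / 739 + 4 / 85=-29004 / 62815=-0.46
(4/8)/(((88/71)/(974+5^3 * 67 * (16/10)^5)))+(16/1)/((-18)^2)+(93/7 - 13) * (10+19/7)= 312801706297/8731800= 35823.28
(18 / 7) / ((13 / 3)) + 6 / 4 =381 / 182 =2.09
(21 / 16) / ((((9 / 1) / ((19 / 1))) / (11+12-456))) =-57589 / 48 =-1199.77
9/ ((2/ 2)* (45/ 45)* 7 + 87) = 9/ 94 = 0.10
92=92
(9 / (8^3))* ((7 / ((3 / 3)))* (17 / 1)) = 1071 / 512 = 2.09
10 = 10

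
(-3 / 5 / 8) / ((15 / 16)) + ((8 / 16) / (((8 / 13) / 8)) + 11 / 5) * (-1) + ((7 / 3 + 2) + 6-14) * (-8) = 3083 / 150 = 20.55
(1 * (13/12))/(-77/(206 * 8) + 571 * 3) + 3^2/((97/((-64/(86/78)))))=-190221704348/35323535811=-5.39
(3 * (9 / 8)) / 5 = 27 / 40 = 0.68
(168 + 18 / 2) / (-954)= -0.19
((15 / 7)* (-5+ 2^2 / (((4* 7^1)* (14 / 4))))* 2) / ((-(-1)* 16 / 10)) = -18225 / 1372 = -13.28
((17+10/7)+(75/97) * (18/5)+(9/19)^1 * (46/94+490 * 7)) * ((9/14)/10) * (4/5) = 8983410678/106110725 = 84.66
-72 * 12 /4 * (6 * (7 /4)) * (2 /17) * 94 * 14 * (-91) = 543213216 /17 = 31953718.59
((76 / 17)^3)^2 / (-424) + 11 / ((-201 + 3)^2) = -85846538889451 / 4559393683548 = -18.83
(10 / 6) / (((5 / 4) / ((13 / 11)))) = 52 / 33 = 1.58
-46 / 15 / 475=-0.01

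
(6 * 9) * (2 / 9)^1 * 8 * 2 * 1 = 192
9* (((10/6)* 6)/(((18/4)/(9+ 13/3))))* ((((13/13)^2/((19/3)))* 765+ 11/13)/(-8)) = -3004400/741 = -4054.52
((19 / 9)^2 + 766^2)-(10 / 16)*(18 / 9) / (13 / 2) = 1235717117 / 2106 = 586760.26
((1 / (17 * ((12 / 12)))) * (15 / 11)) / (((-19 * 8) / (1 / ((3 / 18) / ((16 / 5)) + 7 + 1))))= -180 / 2746469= -0.00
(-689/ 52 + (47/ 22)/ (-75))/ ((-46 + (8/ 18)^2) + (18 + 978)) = -40797/ 2919400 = -0.01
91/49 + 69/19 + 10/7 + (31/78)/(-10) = 713477/103740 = 6.88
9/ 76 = 0.12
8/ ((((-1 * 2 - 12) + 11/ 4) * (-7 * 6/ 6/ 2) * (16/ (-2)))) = -8/ 315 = -0.03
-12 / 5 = -2.40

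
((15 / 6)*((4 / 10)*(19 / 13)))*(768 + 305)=20387 / 13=1568.23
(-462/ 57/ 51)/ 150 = -77/ 72675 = -0.00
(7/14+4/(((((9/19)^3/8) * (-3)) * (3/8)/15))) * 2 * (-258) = 1509889358/729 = 2071178.82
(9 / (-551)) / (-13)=9 / 7163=0.00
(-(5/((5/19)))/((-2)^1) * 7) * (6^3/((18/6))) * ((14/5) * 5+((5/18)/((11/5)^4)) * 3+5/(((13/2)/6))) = 16996886886/190333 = 89300.79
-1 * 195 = -195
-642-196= -838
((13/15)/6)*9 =13/10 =1.30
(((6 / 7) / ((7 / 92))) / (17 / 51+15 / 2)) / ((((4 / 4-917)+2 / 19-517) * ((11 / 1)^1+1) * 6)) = -874 / 62699175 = -0.00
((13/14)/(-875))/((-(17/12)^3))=11232/30092125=0.00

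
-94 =-94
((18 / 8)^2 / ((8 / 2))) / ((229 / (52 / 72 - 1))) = -45 / 29312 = -0.00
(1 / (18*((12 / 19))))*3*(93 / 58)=589 / 1392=0.42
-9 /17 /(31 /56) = -0.96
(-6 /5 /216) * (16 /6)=-2 /135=-0.01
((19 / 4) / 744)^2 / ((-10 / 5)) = -361 / 17713152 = -0.00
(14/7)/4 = 1/2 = 0.50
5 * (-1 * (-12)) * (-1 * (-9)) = 540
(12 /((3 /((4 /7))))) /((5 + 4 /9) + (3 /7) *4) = 144 /451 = 0.32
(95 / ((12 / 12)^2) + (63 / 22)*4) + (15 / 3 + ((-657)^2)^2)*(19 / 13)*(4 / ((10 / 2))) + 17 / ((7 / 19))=1090349668837262 / 5005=217852081685.77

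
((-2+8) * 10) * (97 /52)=1455 /13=111.92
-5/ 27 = -0.19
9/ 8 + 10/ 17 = 233/ 136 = 1.71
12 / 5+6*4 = 132 / 5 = 26.40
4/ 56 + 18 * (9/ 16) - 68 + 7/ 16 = -57.37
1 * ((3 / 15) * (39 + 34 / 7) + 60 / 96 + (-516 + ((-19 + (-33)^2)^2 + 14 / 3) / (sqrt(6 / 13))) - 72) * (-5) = 162009 / 56 - 8586785 * sqrt(78) / 9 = -8423377.17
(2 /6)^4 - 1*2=-161 /81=-1.99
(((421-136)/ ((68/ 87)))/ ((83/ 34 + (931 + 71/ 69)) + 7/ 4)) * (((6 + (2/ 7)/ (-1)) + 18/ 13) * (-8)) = -1768339728/ 79947959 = -22.12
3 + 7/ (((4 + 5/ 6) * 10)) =456/ 145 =3.14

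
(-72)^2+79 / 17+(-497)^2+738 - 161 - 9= 4297016 / 17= 252765.65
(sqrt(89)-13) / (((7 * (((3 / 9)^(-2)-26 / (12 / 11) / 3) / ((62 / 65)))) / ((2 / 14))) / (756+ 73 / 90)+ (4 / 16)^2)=-439192624 / 4532103+ 33784048 * sqrt(89) / 4532103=-26.58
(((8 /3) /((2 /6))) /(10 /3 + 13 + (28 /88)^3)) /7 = 255552 /3659467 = 0.07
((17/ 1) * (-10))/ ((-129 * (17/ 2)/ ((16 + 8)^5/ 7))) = 53084160/ 301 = 176359.34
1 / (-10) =-1 / 10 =-0.10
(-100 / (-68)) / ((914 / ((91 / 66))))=2275 / 1025508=0.00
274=274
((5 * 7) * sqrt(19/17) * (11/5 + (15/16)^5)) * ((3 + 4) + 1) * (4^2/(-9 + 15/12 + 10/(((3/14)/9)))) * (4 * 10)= 1343.80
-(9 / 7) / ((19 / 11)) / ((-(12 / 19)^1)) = 33 / 28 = 1.18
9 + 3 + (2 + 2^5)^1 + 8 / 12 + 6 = 158 / 3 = 52.67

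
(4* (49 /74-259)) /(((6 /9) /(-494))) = 28331394 /37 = 765713.35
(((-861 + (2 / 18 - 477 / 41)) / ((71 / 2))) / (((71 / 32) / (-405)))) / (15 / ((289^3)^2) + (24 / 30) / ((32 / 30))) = 240104496794535784090880 / 40138982204296122287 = 5981.83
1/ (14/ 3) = 3/ 14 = 0.21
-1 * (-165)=165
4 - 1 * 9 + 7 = 2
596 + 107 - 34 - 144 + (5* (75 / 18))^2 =34525 / 36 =959.03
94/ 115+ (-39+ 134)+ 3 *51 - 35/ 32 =911623/ 3680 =247.72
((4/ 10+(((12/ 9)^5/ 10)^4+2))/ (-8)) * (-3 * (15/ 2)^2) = 1324724019559/ 25828032600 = 51.29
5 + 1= 6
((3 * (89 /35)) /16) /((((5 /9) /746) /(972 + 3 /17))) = 2116209159 /3400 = 622414.46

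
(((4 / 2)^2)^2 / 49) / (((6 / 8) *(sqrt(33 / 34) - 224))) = -69632 / 35824971 - 64 *sqrt(1122) / 250774797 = -0.00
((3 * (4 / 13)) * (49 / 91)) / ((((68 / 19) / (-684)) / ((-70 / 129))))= 6368040 / 123539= 51.55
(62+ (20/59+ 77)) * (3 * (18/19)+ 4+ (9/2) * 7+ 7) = 14164783/2242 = 6317.92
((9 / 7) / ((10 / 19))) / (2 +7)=19 / 70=0.27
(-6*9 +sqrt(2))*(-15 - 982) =53838 - 997*sqrt(2) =52428.03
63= 63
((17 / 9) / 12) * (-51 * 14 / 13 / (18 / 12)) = -5.76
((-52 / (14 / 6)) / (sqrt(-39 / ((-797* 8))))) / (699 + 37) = -sqrt(62166) / 644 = -0.39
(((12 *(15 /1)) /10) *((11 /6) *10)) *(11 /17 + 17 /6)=19525 /17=1148.53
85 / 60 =17 / 12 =1.42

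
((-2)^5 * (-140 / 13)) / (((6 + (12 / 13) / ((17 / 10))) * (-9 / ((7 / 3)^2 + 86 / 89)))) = -37.52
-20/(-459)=20/459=0.04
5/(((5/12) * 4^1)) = 3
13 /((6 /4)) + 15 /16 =461 /48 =9.60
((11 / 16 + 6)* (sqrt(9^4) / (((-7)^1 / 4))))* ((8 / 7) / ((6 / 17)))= -49113 / 49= -1002.31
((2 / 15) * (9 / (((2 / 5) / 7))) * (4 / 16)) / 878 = 0.01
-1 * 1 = -1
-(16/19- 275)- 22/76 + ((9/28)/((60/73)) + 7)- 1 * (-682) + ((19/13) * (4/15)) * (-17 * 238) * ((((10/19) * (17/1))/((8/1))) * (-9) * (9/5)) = 817035329/27664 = 29534.24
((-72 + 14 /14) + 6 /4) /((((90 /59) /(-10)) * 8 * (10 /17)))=139417 /1440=96.82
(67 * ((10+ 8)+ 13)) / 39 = 2077 / 39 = 53.26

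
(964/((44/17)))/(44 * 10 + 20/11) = 0.84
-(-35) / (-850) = -7 / 170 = -0.04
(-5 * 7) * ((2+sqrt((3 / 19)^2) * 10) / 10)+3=-181 / 19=-9.53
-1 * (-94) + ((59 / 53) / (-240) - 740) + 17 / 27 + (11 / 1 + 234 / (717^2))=-4148309743891 / 6539212080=-634.37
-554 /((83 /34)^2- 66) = 640424 /69407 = 9.23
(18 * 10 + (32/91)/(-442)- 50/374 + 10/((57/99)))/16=829013481/67251184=12.33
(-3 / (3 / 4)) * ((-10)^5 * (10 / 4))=1000000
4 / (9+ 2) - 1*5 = -51 / 11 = -4.64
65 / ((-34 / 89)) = -5785 / 34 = -170.15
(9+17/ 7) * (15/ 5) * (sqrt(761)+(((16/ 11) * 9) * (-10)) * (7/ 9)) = -38400/ 11+240 * sqrt(761)/ 7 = -2545.10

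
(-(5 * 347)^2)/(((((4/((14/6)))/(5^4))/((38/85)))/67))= -3353014371875/102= -32872689920.34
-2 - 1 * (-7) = 5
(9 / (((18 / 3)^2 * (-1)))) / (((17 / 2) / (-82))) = 41 / 17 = 2.41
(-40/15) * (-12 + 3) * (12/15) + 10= 146/5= 29.20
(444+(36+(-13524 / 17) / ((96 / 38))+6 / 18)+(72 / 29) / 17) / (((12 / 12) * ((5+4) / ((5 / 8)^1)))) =4897925 / 425952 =11.50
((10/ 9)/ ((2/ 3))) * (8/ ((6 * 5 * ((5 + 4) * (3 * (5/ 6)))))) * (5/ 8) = 1/ 81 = 0.01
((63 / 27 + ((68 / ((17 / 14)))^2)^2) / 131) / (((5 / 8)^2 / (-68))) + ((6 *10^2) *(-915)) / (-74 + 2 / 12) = -11369697317264 / 870495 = -13061186.24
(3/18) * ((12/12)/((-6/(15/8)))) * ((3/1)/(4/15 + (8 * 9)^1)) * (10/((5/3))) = -225/17344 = -0.01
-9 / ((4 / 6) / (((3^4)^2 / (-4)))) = 177147 / 8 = 22143.38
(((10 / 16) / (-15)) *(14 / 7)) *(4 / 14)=-1 / 42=-0.02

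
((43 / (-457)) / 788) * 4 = -43 / 90029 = -0.00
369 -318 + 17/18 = 935/18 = 51.94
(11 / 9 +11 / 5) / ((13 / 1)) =154 / 585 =0.26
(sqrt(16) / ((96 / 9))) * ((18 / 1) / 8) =27 / 32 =0.84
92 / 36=23 / 9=2.56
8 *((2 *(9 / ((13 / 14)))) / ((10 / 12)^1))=12096 / 65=186.09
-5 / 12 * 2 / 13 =-5 / 78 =-0.06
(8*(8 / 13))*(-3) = -192 / 13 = -14.77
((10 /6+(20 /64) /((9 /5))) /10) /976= 53 /281088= 0.00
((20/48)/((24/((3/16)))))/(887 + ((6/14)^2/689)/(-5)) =0.00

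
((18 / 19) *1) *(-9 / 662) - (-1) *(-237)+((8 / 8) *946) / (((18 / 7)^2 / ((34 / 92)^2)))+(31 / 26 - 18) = -6565864486111 / 28025645544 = -234.28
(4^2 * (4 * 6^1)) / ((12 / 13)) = 416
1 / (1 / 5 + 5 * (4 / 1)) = 5 / 101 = 0.05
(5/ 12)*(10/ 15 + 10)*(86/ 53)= 3440/ 477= 7.21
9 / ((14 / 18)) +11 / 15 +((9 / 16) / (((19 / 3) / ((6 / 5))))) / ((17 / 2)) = 334193 / 27132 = 12.32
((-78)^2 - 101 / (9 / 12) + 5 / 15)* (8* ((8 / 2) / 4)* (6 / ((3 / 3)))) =285584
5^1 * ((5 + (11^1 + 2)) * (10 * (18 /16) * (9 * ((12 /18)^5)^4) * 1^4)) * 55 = 720896000 /4782969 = 150.72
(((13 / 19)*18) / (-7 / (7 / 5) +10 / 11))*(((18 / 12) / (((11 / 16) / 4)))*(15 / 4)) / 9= -208 / 19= -10.95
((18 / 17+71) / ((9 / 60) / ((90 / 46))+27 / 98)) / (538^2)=4501875 / 6368419249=0.00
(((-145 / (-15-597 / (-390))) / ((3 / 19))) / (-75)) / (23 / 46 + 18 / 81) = -2204 / 1751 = -1.26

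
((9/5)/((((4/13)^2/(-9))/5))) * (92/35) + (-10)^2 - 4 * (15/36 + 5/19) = -17169979/7980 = -2151.63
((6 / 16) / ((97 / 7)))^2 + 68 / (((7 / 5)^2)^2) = 17.70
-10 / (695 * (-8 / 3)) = 3 / 556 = 0.01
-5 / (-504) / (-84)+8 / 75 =112771 / 1058400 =0.11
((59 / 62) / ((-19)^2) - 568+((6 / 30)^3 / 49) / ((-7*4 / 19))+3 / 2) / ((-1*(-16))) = -1087253960629 / 30708104000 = -35.41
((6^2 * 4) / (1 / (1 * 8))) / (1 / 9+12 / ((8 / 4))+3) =5184 / 41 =126.44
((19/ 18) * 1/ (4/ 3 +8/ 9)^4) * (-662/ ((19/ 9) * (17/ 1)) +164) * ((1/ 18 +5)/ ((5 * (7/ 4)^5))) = 49505742/ 127553125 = 0.39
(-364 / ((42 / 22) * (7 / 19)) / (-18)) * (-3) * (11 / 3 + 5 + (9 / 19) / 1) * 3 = -149006 / 63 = -2365.17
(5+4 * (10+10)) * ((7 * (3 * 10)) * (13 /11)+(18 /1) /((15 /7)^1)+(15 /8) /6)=3843139 /176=21836.02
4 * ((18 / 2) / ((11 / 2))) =72 / 11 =6.55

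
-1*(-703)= 703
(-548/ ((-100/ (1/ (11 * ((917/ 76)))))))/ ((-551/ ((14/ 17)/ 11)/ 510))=-6576/ 2298395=-0.00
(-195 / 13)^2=225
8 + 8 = 16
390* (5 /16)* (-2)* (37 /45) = -2405 /12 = -200.42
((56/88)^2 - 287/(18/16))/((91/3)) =-39625/4719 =-8.40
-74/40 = -37/20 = -1.85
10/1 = 10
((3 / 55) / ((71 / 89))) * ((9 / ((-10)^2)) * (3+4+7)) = 16821 / 195250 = 0.09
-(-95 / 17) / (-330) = -19 / 1122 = -0.02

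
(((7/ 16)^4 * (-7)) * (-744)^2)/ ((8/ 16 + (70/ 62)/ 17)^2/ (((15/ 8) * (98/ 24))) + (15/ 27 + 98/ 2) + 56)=-89019657990121635/ 66219096266752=-1344.32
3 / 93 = 1 / 31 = 0.03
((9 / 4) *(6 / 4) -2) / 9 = 11 / 72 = 0.15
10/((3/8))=80/3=26.67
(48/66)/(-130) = -4/715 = -0.01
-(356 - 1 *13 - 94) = -249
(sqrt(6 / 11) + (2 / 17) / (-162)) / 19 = -1 / 26163 + sqrt(66) / 209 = 0.04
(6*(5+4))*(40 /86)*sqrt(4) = 2160 /43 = 50.23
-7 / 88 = -0.08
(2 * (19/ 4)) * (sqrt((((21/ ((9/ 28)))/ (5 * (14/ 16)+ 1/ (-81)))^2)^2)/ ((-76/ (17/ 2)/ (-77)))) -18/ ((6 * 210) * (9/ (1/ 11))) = 8398218502271/ 457719570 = 18347.96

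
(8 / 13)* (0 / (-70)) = 0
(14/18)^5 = 16807/59049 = 0.28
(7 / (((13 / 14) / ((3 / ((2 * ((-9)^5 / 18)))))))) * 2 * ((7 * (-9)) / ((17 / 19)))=26068 / 53703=0.49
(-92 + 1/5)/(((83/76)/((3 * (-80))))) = 1674432/83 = 20173.88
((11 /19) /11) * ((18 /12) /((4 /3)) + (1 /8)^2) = 73 /1216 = 0.06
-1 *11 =-11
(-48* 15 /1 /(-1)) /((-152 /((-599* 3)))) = 161730 /19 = 8512.11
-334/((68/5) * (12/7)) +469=185507/408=454.67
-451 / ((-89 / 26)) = 11726 / 89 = 131.75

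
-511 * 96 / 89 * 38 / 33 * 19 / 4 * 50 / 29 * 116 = -602969.56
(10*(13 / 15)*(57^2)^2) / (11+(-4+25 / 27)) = 1235052117 / 107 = 11542543.15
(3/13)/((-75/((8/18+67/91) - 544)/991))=440567879/266175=1655.18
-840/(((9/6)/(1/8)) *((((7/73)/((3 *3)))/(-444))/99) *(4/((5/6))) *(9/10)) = 66849750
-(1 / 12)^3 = -1 / 1728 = -0.00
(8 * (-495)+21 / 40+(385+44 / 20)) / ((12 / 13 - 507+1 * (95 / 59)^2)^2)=-41802435625717 / 2966391913498720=-0.01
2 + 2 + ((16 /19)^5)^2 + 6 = 62410174205786 /6131066257801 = 10.18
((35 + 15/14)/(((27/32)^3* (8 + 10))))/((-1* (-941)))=4136960/1166867289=0.00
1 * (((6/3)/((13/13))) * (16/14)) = 16/7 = 2.29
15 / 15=1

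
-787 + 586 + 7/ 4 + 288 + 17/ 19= 6813/ 76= 89.64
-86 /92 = -0.93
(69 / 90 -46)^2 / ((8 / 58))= 53402021 / 3600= 14833.89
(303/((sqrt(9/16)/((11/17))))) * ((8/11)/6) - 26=290/51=5.69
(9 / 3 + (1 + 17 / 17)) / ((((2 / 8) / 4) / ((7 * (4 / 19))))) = 2240 / 19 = 117.89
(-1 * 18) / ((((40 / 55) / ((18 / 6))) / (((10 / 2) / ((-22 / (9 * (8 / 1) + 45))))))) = 15795 / 8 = 1974.38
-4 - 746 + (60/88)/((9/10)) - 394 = -37727/33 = -1143.24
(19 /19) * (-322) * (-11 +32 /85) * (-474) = -137823084 /85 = -1621448.05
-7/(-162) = 7/162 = 0.04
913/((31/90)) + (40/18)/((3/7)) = 2222930/837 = 2655.83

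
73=73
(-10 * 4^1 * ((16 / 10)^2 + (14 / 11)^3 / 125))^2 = 11760180793344 / 1107225625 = 10621.30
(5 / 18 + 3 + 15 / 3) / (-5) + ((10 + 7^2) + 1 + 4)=5611 / 90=62.34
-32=-32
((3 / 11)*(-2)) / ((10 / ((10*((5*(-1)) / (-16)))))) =-15 / 88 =-0.17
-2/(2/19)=-19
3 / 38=0.08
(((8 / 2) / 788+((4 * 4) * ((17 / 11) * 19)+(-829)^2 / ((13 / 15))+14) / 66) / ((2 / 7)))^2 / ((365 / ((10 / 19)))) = 143168868745961998275 / 56079320750024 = 2552970.81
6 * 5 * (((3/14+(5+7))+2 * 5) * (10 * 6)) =279900/7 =39985.71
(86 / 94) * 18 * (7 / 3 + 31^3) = 23060040 / 47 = 490639.15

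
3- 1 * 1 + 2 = 4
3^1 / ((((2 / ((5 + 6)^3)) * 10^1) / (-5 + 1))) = -3993 / 5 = -798.60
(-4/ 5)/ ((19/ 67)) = -268/ 95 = -2.82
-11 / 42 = -0.26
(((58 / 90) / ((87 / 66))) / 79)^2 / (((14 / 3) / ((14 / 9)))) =0.00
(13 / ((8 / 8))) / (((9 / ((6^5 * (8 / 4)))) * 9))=2496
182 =182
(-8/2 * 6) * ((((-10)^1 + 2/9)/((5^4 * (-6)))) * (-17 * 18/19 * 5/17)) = 704/2375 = 0.30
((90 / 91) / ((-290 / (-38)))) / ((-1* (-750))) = 57 / 329875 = 0.00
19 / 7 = 2.71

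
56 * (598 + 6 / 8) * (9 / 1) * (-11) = -3319470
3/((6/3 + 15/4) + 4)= 4/13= 0.31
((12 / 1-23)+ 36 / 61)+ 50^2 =2489.59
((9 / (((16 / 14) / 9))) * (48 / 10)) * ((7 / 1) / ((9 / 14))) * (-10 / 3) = -12348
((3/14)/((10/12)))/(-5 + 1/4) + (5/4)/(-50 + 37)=-5197/34580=-0.15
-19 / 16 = -1.19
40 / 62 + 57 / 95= 193 / 155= 1.25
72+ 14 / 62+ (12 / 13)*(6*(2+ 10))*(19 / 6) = 113923 / 403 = 282.69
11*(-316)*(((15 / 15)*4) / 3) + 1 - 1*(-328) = -12917 / 3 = -4305.67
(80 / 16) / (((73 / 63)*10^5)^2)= 0.00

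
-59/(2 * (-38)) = 59/76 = 0.78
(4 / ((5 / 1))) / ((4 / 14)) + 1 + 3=34 / 5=6.80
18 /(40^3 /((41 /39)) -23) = 738 /2495057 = 0.00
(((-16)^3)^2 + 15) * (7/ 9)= 117440617/ 9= 13048957.44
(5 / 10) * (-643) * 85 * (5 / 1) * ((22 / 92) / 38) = -3006025 / 3496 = -859.85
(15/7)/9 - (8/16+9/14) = -19/21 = -0.90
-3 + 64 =61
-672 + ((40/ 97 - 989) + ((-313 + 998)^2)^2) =21356693599548/ 97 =220172098964.41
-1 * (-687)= 687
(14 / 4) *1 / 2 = 7 / 4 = 1.75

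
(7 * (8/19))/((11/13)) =728/209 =3.48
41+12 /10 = 211 /5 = 42.20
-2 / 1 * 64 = -128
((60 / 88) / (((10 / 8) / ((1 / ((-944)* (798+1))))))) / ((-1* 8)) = 0.00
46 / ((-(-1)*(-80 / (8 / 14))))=-23 / 70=-0.33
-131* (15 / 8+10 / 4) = -4585 / 8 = -573.12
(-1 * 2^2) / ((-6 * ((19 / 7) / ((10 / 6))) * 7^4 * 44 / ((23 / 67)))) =115 / 86454522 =0.00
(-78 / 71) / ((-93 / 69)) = 1794 / 2201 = 0.82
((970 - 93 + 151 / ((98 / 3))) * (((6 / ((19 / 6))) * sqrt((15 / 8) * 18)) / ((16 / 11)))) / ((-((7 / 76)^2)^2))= -2816086241232 * sqrt(15) / 117649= -92705038.83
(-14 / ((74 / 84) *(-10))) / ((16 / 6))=441 / 740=0.60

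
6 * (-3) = -18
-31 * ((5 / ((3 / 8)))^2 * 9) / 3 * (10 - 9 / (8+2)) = -451360 / 3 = -150453.33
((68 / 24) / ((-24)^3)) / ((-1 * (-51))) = -1 / 248832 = -0.00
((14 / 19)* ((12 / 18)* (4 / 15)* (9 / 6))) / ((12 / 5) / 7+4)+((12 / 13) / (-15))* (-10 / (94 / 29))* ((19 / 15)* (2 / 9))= 0.10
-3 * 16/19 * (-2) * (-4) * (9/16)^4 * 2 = -19683/4864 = -4.05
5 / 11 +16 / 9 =221 / 99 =2.23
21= 21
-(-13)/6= 13/6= 2.17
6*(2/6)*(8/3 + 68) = 424/3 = 141.33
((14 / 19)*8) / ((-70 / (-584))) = 4672 / 95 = 49.18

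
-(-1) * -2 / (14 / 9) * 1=-9 / 7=-1.29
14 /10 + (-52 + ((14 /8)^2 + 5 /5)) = -3723 /80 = -46.54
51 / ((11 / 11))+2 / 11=563 / 11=51.18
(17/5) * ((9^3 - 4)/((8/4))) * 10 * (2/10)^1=2465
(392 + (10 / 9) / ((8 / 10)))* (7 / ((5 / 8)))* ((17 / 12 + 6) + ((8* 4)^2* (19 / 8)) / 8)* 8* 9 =1481855032 / 15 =98790335.47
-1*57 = -57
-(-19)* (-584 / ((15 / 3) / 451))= -5004296 / 5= -1000859.20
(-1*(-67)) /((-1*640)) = -67 /640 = -0.10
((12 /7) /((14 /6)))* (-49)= -36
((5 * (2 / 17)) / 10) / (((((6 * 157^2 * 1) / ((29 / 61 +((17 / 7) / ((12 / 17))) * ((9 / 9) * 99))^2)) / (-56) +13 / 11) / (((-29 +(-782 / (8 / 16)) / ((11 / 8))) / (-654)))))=1451556658257797 / 16036892366197882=0.09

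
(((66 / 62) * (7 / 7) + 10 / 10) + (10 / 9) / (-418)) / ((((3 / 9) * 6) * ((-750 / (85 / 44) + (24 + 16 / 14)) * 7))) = -2043893 / 5039003376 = -0.00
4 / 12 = 1 / 3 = 0.33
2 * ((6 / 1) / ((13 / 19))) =228 / 13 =17.54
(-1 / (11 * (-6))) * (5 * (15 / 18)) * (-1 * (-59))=1475 / 396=3.72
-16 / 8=-2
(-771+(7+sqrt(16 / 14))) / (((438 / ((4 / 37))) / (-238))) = 363664 / 8103 - 136 * sqrt(14) / 8103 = 44.82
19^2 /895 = 361 /895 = 0.40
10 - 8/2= 6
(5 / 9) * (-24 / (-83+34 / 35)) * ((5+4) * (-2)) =-2800 / 957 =-2.93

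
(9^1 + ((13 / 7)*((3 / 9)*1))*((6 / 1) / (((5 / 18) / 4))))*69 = 150903 / 35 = 4311.51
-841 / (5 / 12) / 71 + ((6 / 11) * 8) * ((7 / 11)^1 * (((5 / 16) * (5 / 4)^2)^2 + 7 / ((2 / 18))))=147.18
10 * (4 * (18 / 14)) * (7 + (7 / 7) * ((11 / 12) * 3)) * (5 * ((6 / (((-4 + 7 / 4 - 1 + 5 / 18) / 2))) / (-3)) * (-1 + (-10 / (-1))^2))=250192800 / 749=334035.78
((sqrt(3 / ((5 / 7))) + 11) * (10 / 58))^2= (sqrt(105) + 55)^2 / 841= 5.06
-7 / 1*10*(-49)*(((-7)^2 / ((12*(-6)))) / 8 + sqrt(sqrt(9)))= -84035 / 288 + 3430*sqrt(3)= 5649.15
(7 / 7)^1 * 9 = 9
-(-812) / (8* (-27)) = -203 / 54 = -3.76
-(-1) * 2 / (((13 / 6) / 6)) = 72 / 13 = 5.54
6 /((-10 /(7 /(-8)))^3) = 1029 /256000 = 0.00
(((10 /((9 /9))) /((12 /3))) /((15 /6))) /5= 0.20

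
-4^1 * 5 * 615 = -12300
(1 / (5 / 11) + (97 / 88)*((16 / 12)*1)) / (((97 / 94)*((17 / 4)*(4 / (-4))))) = -227668 / 272085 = -0.84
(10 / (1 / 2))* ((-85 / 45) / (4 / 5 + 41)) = -1700 / 1881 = -0.90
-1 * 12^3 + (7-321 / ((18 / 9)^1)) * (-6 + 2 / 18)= -14833 / 18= -824.06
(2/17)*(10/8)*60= 150/17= 8.82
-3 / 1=-3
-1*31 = -31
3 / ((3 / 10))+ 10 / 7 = 11.43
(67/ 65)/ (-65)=-67/ 4225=-0.02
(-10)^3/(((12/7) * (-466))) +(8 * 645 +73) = 3658742/699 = 5234.25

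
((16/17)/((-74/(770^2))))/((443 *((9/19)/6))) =-180241600/835941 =-215.62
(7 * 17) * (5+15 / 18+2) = 5593 / 6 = 932.17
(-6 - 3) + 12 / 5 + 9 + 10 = 62 / 5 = 12.40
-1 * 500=-500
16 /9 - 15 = -119 /9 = -13.22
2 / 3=0.67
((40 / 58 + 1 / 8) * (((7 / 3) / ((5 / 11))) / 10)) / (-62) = -4851 / 719200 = -0.01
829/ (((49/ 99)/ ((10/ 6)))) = 136785/ 49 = 2791.53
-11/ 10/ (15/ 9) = -33/ 50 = -0.66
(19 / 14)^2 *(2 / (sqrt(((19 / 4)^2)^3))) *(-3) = -96 / 931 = -0.10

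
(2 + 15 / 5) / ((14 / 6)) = 15 / 7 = 2.14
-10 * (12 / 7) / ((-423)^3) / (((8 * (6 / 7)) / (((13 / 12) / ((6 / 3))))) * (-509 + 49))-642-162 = -268723851602701 / 334233646272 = -804.00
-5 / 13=-0.38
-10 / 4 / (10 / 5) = -5 / 4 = -1.25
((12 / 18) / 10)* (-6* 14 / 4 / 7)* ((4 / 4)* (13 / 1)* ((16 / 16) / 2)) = -13 / 10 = -1.30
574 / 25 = 22.96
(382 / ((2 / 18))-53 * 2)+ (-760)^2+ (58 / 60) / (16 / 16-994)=17305964251 / 29790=580932.00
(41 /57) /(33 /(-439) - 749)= -17999 /18744108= -0.00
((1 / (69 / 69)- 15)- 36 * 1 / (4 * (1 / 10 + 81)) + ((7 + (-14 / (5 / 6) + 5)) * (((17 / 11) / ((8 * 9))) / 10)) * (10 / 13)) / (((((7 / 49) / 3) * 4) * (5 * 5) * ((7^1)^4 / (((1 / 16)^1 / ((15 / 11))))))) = -24561167 / 433949880000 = -0.00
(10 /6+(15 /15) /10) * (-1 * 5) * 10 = -265 /3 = -88.33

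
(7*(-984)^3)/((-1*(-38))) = -3334673664/19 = -175509140.21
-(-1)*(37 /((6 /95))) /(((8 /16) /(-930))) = -1089650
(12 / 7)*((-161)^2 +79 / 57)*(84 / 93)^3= 18534713344 / 566029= 32745.17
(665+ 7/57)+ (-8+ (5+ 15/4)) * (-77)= 138481/228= 607.37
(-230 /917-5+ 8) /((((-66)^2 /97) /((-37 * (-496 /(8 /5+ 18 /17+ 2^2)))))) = 47682269630 /282607479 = 168.72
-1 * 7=-7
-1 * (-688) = 688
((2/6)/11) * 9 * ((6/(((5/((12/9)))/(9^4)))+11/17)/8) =2677053/7480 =357.89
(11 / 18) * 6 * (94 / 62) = 517 / 93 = 5.56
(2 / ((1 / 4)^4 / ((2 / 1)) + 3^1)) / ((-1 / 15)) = -15360 / 1537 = -9.99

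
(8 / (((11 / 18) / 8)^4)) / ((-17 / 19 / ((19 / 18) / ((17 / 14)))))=-965834440704 / 4231249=-228262.26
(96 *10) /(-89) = -960 /89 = -10.79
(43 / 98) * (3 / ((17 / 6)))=387 / 833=0.46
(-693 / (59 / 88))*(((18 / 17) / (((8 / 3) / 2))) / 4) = -205821 / 1003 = -205.21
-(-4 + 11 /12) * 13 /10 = 481 /120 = 4.01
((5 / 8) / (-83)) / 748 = -5 / 496672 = -0.00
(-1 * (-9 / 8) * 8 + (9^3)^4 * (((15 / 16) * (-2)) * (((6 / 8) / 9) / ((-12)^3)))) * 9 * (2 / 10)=45968365.24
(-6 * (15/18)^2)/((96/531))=-23.05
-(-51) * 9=459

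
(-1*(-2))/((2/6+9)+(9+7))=3/38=0.08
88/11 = 8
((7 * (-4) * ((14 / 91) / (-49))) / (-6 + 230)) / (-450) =-1 / 1146600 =-0.00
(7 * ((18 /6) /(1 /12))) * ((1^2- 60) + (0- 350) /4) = -36918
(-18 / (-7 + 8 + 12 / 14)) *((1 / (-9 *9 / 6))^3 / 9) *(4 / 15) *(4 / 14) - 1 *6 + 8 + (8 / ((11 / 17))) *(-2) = -959544842 / 42220035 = -22.73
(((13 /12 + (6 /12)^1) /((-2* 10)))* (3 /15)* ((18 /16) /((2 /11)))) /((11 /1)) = -57 /6400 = -0.01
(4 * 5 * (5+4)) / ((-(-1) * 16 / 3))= 135 / 4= 33.75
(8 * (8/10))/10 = 16/25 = 0.64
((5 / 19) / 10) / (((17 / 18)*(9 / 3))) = 3 / 323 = 0.01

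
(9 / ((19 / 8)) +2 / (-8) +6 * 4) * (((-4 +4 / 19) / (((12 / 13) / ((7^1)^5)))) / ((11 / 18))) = -12347144901 / 3971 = -3109328.86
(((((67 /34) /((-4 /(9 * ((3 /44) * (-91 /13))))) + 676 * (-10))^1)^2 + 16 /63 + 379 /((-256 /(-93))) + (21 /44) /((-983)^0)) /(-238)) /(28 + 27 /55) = -515129577741817055 /76485126187008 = -6735.03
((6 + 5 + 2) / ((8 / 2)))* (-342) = -2223 / 2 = -1111.50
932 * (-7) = -6524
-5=-5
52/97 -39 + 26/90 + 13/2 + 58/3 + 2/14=-745471/61110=-12.20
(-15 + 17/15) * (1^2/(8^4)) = -13/3840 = -0.00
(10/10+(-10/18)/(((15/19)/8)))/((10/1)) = -25/54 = -0.46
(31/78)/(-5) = -31/390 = -0.08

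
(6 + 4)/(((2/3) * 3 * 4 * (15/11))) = 0.92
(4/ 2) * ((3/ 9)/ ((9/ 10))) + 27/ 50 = 1729/ 1350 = 1.28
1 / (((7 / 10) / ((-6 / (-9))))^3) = 8000 / 9261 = 0.86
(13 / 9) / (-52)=-1 / 36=-0.03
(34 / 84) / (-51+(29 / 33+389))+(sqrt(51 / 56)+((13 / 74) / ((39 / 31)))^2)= 79836095 / 3858000804+sqrt(714) / 28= 0.98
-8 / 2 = -4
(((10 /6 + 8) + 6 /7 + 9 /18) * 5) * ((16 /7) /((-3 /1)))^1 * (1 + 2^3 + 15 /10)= -9260 /21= -440.95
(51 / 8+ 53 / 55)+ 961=426069 / 440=968.34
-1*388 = -388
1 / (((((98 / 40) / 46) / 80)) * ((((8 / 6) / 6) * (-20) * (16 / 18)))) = -18630 / 49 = -380.20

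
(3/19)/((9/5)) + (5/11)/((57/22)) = 5/19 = 0.26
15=15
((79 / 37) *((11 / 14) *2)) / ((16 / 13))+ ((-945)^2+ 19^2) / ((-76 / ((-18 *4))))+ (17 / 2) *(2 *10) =66653048275 / 78736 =846538.41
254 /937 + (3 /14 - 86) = -1121781 /13118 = -85.51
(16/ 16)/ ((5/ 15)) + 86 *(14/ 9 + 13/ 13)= 2005/ 9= 222.78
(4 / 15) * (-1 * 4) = -16 / 15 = -1.07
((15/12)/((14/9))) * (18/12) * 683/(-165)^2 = 2049/67760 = 0.03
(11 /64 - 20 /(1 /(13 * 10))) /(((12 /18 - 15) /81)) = 40432527 /2752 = 14692.05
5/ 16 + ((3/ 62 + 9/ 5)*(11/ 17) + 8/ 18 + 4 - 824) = -310399769/ 379440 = -818.05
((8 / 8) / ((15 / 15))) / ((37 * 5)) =1 / 185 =0.01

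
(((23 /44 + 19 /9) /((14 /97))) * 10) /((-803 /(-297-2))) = 21607235 /317988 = 67.95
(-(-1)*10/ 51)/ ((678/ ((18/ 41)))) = 10/ 78761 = 0.00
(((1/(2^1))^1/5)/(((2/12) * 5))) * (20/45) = 4/75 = 0.05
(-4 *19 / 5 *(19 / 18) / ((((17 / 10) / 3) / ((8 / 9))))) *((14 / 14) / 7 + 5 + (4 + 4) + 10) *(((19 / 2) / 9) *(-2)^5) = 7023616 / 357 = 19673.99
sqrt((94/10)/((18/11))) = sqrt(5170)/30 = 2.40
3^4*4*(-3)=-972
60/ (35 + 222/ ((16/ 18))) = 240/ 1139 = 0.21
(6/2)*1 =3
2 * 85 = 170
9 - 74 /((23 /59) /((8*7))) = -244289 /23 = -10621.26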